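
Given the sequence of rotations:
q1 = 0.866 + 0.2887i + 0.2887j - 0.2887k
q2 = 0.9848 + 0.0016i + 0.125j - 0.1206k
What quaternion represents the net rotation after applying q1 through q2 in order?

q2 · q1 = 0.7815 + 0.2844i + 0.3582j - 0.4244k
0.7815 + 0.2844i + 0.3582j - 0.4244k


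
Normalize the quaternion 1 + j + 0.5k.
0.6667 + 0.6667j + 0.3333k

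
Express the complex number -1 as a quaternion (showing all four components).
-1 + 0i + 0j + 0k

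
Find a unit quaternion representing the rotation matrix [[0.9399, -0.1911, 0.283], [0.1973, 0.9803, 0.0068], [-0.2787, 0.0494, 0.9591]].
0.9848 + 0.0108i + 0.1426j + 0.0986k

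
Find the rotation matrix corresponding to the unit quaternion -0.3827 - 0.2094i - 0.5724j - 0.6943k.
[[-0.6194, -0.2917, 0.7289], [0.7711, -0.0518, 0.6346], [-0.1473, 0.9551, 0.257]]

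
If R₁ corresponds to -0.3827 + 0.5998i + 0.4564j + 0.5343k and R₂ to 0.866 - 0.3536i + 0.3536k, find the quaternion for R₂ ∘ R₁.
-0.3083 + 0.4934i + 0.7963j + 0.166k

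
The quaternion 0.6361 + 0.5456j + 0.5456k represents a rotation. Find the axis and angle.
axis = (0, √2/2, √2/2), θ = 101°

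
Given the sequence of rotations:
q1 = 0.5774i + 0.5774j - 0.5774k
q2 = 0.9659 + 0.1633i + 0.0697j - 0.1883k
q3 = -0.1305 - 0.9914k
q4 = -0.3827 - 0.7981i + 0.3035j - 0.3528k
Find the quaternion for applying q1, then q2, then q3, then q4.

q2 · q1 = -0.2433 + 0.6262i + 0.5433j - 0.5037k
q3 · q2 · q1 = -0.4676 + 0.4569i - 0.6917j + 0.3069k
q4 · q3 · q2 · q1 = 0.8618 + 0.0474i + 0.2065j + 0.4609k
0.8618 + 0.0474i + 0.2065j + 0.4609k


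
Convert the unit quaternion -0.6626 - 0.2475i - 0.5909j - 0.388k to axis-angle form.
axis = (-0.3305, -0.7889, -0.518), θ = 263°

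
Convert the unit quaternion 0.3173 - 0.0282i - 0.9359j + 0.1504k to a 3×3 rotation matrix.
[[-0.7971, -0.0427, -0.6024], [0.1482, 0.9532, -0.2636], [0.5854, -0.2994, -0.7534]]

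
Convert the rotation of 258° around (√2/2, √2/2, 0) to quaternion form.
-0.6293 + 0.5495i + 0.5495j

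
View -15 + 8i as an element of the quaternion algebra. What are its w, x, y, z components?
-15 + 8i + 0j + 0k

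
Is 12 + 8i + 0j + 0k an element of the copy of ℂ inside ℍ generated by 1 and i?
Yes. The quaternion 12 + 8i has j- and k-coefficients y = z = 0, so it lies in the complex subalgebra spanned by 1 and i.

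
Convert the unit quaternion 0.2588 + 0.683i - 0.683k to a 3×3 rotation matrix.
[[0.067, 0.3535, -0.933], [-0.3535, -0.866, -0.3535], [-0.933, 0.3535, 0.067]]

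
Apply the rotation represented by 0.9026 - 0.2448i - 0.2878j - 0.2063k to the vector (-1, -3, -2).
(-1.452, -3.275, -1.08)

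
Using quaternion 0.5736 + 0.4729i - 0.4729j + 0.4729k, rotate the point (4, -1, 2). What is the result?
(1.221, -1.704, 4.075)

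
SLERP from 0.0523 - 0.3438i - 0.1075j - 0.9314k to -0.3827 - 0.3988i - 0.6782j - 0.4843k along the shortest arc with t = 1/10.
0.0047 - 0.3628i - 0.1765j - 0.915k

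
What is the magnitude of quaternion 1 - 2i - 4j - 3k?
√30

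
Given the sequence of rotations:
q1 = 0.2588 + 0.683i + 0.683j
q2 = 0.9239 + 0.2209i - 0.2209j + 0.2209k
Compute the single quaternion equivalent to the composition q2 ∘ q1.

q2 · q1 = 0.2391 + 0.5373i + 0.7247j + 0.3589k
0.2391 + 0.5373i + 0.7247j + 0.3589k


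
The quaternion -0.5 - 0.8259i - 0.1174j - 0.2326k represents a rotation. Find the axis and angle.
axis = (-0.9537, -0.1356, -0.2686), θ = 4π/3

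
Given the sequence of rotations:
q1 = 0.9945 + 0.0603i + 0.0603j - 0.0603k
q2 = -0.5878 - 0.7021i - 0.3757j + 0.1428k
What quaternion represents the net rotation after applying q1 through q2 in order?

q2 · q1 = -0.511 - 0.7196i - 0.4428j + 0.1578k
-0.511 - 0.7196i - 0.4428j + 0.1578k


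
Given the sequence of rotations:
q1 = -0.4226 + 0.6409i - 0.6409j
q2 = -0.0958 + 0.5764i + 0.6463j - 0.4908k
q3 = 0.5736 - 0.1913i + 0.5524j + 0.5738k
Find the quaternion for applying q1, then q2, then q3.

q2 · q1 = 0.0853 - 0.6195i - 0.5263j - 0.5762k
q3 · q2 · q1 = 0.5518 - 0.388i - 0.7205j + 0.1613k
0.5518 - 0.388i - 0.7205j + 0.1613k


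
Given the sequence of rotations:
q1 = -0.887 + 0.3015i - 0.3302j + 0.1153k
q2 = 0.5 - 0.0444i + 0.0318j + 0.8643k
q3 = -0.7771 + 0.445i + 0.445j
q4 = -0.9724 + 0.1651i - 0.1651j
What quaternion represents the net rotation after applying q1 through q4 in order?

q2 · q1 = -0.5193 + 0.4792i + 0.0724j - 0.7039k
q3 · q2 · q1 = 0.1581 - 0.9167i + 0.0259j + 0.366k
q4 · q3 · q2 · q1 = 0.0019 + 0.8571i - 0.1117j - 0.503k
0.0019 + 0.8571i - 0.1117j - 0.503k


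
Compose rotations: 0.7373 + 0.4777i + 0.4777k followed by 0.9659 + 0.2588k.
0.5885 + 0.4614i + 0.1236j + 0.6522k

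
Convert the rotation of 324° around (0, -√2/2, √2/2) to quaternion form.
-0.9511 - 0.2185j + 0.2185k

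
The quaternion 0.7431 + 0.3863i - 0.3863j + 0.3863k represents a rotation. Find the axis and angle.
axis = (√3/3, -√3/3, √3/3), θ = 84°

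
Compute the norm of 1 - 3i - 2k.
√14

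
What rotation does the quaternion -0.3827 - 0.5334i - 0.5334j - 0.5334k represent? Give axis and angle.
axis = (-√3/3, -√3/3, -√3/3), θ = 5π/4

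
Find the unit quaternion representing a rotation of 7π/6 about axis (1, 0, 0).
-0.2588 + 0.9659i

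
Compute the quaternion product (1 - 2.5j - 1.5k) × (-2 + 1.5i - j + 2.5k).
-0.75 - 6.25i + 1.75j + 9.25k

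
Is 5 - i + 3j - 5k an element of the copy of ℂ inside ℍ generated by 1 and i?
No. The quaternion 5 - i + 3j - 5k has j-coefficient y = 3 and k-coefficient z = -5, not both zero, so it does not lie in the complex subalgebra spanned by 1 and i.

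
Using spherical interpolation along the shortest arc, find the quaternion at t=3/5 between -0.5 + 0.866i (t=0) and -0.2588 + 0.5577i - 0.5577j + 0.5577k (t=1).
-0.3959 + 0.7576i - 0.3669j + 0.3669k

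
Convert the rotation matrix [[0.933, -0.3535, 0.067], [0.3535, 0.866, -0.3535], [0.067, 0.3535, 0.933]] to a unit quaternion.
0.9659 + 0.183i + 0.183k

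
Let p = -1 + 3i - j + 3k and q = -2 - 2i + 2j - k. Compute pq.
13 - 9i - 3j - k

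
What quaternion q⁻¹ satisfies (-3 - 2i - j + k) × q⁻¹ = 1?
-0.2 + 0.1333i + 0.0667j - 0.0667k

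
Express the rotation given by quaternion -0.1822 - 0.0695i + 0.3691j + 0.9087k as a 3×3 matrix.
[[-0.9239, 0.2798, -0.2608], [-0.3824, -0.6611, 0.6455], [0.0082, 0.6961, 0.7179]]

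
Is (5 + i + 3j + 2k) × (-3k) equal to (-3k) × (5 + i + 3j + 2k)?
No: pq = 6 - 9i + 3j - 15k ≠ 6 + 9i - 3j - 15k = qp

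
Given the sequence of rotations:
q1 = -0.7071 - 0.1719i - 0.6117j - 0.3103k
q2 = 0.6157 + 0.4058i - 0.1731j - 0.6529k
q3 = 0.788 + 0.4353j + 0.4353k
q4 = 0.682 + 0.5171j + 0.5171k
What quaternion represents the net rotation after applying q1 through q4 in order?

q2 · q1 = -0.6741 - 0.7384i - 0.0161j - 0.0074k
q3 · q2 · q1 = -0.521 - 0.5781i - 0.6275j + 0.0222k
q4 · q3 · q2 · q1 = -0.0423 - 0.0583i - 0.9963j + 0.0447k
-0.0423 - 0.0583i - 0.9963j + 0.0447k


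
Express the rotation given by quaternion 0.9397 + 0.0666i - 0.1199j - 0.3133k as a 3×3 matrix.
[[0.7749, 0.5728, -0.2671], [-0.6048, 0.7948, -0.05], [0.1836, 0.2003, 0.9624]]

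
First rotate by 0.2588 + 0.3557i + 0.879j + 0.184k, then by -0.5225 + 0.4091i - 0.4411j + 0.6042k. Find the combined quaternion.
-0.0042 - 0.6922i - 0.4338j + 0.5767k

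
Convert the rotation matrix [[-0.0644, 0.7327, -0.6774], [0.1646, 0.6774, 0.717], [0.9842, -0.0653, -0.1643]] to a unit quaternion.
0.6018 - 0.325i - 0.6903j - 0.236k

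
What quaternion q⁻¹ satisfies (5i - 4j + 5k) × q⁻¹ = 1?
-0.0758i + 0.0606j - 0.0758k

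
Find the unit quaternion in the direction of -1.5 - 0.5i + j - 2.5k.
-0.4804 - 0.1601i + 0.3203j - 0.8006k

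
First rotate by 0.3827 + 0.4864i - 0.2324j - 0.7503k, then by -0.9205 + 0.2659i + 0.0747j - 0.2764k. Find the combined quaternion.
-0.6716 - 0.4663i + 0.3076j + 0.4867k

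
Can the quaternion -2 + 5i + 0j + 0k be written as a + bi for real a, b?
Yes. The quaternion -2 + 5i has j- and k-coefficients y = z = 0, so it lies in the complex subalgebra spanned by 1 and i.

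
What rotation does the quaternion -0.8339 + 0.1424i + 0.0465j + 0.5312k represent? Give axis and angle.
axis = (0.258, 0.0843, 0.9625), θ = 293°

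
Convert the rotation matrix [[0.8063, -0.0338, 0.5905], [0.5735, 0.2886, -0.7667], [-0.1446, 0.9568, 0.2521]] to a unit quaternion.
0.766 + 0.5625i + 0.2399j + 0.1982k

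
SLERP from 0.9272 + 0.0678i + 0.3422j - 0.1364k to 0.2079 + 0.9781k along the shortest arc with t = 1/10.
0.9397 + 0.0664i + 0.3352j + 0.0139k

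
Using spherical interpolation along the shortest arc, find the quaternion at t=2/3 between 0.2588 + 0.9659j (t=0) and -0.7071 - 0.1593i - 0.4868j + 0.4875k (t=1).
0.6026 + 0.114i + 0.7087j - 0.3489k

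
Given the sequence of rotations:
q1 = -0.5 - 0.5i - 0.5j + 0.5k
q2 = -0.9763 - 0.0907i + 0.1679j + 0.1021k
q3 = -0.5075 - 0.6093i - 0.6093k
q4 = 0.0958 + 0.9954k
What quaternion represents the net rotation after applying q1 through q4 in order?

q2 · q1 = 0.4757 + 0.6685i + 0.3985j - 0.4099k
q3 · q2 · q1 = -0.0839 - 0.3863i - 0.8593j - 0.3246k
q4 · q3 · q2 · q1 = 0.3151 + 0.8183i - 0.4668j - 0.1146k
0.3151 + 0.8183i - 0.4668j - 0.1146k


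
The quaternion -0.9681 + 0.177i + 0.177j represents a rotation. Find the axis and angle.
axis = (√2/2, √2/2, 0), θ = 331°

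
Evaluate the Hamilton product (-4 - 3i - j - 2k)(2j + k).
4 + 3i - 5j - 10k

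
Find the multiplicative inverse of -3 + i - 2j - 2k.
-0.1667 - 0.0556i + 0.1111j + 0.1111k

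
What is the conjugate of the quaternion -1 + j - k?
-1 - j + k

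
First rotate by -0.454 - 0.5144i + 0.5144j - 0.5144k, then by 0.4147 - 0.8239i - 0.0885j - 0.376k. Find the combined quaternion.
-0.76 + 0.3997i + 0.0231j - 0.512k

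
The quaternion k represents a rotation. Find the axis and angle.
axis = (0, 0, 1), θ = π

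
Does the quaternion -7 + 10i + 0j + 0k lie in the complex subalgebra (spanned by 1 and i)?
Yes. The quaternion -7 + 10i has j- and k-coefficients y = z = 0, so it lies in the complex subalgebra spanned by 1 and i.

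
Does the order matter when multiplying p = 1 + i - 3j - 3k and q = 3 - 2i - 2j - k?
Yes: pq = -4 - 2i - 4j - 18k ≠ -4 + 4i - 18j - 2k = qp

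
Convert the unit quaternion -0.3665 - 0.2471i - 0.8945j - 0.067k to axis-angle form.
axis = (-0.2656, -0.9614, -0.072), θ = 223°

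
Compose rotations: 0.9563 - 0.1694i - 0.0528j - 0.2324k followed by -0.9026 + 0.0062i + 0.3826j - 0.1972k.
-0.8877 + 0.0595i + 0.4484j + 0.0857k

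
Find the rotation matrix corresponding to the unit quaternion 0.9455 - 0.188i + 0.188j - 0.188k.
[[0.8586, 0.2848, 0.4262], [-0.4262, 0.8586, 0.2848], [-0.2848, -0.4262, 0.8586]]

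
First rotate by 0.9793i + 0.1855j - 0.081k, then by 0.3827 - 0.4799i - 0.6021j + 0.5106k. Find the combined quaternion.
0.623 + 0.3288i + 0.5321j + 0.4696k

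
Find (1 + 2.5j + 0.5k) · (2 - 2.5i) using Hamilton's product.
2 - 2.5i + 3.75j + 7.25k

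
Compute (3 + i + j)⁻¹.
0.2727 - 0.0909i - 0.0909j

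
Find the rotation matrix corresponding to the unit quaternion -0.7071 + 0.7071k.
[[0, 1, 0], [-1, 0, 0], [0, 0, 1]]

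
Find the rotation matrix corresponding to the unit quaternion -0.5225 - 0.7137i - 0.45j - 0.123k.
[[0.5647, 0.5138, 0.6458], [0.7709, -0.049, -0.6351], [-0.2947, 0.8565, -0.4237]]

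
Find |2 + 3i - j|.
√14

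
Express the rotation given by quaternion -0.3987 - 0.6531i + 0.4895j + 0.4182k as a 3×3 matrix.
[[0.171, -0.3059, -0.9366], [-0.9729, -0.2029, -0.1114], [-0.1559, 0.9302, -0.3323]]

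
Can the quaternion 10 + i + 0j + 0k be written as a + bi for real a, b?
Yes. The quaternion 10 + i has j- and k-coefficients y = z = 0, so it lies in the complex subalgebra spanned by 1 and i.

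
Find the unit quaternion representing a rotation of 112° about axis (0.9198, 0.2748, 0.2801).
0.5592 + 0.7625i + 0.2278j + 0.2322k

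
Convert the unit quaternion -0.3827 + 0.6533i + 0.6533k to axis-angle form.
axis = (√2/2, 0, √2/2), θ = 5π/4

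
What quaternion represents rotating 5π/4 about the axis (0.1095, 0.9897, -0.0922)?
-0.3827 + 0.1012i + 0.9144j - 0.0852k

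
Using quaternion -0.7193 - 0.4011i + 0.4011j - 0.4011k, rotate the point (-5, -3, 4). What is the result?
(-0.107, -5.941, -3.834)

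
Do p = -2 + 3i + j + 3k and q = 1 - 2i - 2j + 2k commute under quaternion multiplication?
No: pq = 15i - 7j - 5k ≠ -i + 17j + 3k = qp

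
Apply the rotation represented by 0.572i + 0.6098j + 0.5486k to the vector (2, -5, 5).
(-1.041, 6.022, -4.081)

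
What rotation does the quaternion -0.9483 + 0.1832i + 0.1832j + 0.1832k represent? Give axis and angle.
axis = (√3/3, √3/3, √3/3), θ = 323°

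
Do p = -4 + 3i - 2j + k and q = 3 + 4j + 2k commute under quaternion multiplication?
No: pq = -6 + i - 28j + 7k ≠ -6 + 17i - 16j - 17k = qp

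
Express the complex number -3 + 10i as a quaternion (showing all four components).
-3 + 10i + 0j + 0k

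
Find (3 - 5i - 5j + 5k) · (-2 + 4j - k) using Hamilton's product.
19 - 5i + 17j - 33k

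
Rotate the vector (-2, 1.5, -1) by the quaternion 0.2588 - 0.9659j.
(2.232, 1.5, -0.134)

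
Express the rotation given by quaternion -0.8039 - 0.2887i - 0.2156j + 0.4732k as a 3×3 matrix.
[[0.4592, 0.8853, 0.0734], [-0.6363, 0.3855, -0.6682], [-0.6199, 0.2601, 0.7403]]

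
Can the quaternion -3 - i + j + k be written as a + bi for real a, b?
No. The quaternion -3 - i + j + k has j-coefficient y = 1 and k-coefficient z = 1, not both zero, so it does not lie in the complex subalgebra spanned by 1 and i.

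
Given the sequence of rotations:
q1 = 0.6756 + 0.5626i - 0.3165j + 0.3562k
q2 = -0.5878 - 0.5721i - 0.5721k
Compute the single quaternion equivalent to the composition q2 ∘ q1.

q2 · q1 = 0.1285 - 0.8983i + 0.068j - 0.4148k
0.1285 - 0.8983i + 0.068j - 0.4148k


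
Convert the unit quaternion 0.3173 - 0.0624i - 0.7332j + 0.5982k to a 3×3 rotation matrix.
[[-0.7909, -0.2881, -0.5399], [0.4711, 0.2765, -0.8376], [0.3906, -0.9168, -0.083]]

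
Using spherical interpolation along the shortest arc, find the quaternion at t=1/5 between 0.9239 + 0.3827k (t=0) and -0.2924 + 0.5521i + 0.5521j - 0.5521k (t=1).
0.866 - 0.1336i - 0.1336j + 0.463k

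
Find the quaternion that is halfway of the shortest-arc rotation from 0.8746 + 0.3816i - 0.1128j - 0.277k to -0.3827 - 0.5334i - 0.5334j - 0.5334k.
0.7708 + 0.561i + 0.2579j + 0.1572k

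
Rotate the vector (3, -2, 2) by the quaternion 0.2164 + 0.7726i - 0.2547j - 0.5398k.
(-0.706, -0.447, -4.037)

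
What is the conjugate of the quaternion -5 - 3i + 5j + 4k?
-5 + 3i - 5j - 4k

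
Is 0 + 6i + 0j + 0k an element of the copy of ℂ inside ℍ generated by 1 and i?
Yes. The quaternion 6i has j- and k-coefficients y = z = 0, so it lies in the complex subalgebra spanned by 1 and i.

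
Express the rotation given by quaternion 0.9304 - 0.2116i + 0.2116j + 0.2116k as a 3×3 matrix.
[[0.8209, -0.4833, 0.3042], [0.3042, 0.8209, 0.4833], [-0.4833, -0.3042, 0.8209]]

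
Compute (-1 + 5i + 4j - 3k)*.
-1 - 5i - 4j + 3k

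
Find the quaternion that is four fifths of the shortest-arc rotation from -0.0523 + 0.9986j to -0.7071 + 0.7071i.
-0.682 + 0.6662i + 0.3018j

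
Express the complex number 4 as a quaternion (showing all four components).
4 + 0i + 0j + 0k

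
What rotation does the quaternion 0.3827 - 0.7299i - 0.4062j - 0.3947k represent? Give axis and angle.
axis = (-0.79, -0.4397, -0.4272), θ = 3π/4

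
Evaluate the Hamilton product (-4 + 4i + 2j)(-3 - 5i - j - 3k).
34 + 2i + 10j + 18k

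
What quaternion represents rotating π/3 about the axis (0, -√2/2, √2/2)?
0.866 - 0.3536j + 0.3536k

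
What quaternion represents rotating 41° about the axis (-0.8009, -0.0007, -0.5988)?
0.9367 - 0.2805i - 0.0002j - 0.2097k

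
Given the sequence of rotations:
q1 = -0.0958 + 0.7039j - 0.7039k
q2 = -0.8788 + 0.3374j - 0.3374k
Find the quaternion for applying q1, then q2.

q2 · q1 = -0.3908 - 0.6509j + 0.6509k
-0.3908 - 0.6509j + 0.6509k


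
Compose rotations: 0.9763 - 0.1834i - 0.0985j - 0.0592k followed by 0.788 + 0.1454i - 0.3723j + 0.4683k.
0.787 + 0.0656i - 0.5184j + 0.3279k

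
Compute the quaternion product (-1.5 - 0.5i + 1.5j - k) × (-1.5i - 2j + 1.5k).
3.75 + 2.5i + 5.25j + k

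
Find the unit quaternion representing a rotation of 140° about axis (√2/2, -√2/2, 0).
0.342 + 0.6645i - 0.6645j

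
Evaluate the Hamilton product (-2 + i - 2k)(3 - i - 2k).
-9 + 5i + 4j - 2k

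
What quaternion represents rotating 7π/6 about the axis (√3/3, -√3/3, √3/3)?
-0.2588 + 0.5577i - 0.5577j + 0.5577k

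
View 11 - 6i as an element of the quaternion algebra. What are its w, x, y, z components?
11 - 6i + 0j + 0k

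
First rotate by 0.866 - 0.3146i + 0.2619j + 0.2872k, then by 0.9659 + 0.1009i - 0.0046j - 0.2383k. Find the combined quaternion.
0.9379 - 0.1554i + 0.295j + 0.096k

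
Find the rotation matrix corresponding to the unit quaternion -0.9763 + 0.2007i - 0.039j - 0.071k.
[[0.9869, -0.1543, 0.0477], [0.123, 0.9094, 0.3974], [-0.1047, -0.3863, 0.9164]]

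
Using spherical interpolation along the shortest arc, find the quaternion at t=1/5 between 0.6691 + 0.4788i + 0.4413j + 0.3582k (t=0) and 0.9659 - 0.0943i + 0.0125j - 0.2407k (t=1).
0.8022 + 0.387i + 0.3804j + 0.2491k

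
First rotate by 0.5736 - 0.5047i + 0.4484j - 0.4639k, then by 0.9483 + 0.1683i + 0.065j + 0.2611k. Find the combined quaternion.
0.7209 - 0.5293i + 0.4088j - 0.1819k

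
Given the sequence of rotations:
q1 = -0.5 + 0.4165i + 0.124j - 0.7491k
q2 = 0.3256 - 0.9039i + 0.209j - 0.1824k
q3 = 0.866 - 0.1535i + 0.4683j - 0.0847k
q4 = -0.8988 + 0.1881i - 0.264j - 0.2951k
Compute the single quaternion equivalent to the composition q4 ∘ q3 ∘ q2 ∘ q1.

q2 · q1 = 0.0511 + 0.4536i - 0.8172j - 0.3518k
q3 · q2 · q1 = 0.4668 + 0.151i - 0.7762j - 0.396k
q4 · q3 · q2 · q1 = -0.7697 - 0.1724i + 0.6043j + 0.112k
-0.7697 - 0.1724i + 0.6043j + 0.112k


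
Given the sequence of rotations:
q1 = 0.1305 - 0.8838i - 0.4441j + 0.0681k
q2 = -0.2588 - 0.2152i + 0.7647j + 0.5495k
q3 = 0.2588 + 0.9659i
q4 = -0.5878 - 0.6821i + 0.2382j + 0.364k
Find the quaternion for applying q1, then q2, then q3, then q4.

q2 · q1 = 0.0782 + 0.4968i - 0.2563j + 0.8255k
q3 · q2 · q1 = -0.4596 + 0.2041i - 0.8637j - 0.0339k
q4 · q3 · q2 · q1 = 0.6274 + 0.4998i + 0.4494j + 0.3931k
0.6274 + 0.4998i + 0.4494j + 0.3931k


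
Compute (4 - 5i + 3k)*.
4 + 5i - 3k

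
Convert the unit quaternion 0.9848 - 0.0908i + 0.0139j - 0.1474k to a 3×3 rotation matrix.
[[0.9562, 0.2878, 0.0541], [-0.2928, 0.9401, 0.1747], [-0.0006, -0.1829, 0.9831]]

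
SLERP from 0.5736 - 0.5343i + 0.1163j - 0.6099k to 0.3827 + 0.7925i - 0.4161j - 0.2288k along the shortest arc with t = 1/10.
0.5021 - 0.6357i + 0.174j - 0.5599k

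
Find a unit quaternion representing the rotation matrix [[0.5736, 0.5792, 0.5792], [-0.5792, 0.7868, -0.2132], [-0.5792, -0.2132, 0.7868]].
0.887 + 0.3265j - 0.3265k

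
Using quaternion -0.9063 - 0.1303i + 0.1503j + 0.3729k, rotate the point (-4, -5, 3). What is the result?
(-6.999, -0.952, 0.32)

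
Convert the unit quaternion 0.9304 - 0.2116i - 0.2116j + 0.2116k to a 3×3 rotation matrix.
[[0.8209, -0.3042, -0.4833], [0.4833, 0.8209, 0.3042], [0.3042, -0.4833, 0.8209]]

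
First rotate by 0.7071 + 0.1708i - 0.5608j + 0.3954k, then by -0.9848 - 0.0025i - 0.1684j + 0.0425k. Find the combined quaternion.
-0.8072 - 0.2127i + 0.4414j - 0.3292k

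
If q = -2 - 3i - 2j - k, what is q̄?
-2 + 3i + 2j + k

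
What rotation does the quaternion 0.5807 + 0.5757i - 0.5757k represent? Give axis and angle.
axis = (√2/2, 0, -√2/2), θ = 109°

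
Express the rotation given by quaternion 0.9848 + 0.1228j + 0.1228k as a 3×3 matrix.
[[0.9397, -0.2419, 0.2419], [0.2419, 0.9698, 0.0302], [-0.2419, 0.0302, 0.9698]]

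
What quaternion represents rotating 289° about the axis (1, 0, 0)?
-0.8141 + 0.5807i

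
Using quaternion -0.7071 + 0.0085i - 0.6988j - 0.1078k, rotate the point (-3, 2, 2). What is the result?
(1.644, 1.857, 3.294)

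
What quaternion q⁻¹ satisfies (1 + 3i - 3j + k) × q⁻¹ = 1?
0.05 - 0.15i + 0.15j - 0.05k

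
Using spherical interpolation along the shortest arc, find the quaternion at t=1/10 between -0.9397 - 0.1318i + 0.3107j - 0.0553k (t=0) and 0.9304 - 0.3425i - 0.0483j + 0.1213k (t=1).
-0.952 - 0.0838i + 0.2875j - 0.063k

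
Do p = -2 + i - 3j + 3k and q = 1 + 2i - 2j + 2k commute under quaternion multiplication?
No: pq = -16 - 3i + 5j + 3k ≠ -16 - 3i - 3j - 5k = qp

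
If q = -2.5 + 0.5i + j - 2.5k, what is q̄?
-2.5 - 0.5i - j + 2.5k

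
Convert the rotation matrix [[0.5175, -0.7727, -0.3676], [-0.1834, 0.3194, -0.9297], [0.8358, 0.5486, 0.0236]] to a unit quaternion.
0.682 + 0.5419i - 0.4411j + 0.216k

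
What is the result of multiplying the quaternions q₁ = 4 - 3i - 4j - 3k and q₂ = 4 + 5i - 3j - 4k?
7 + 15i - 55j + k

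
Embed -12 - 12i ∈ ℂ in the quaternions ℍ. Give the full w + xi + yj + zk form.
-12 - 12i + 0j + 0k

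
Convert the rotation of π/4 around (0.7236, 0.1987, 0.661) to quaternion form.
0.9239 + 0.2769i + 0.076j + 0.253k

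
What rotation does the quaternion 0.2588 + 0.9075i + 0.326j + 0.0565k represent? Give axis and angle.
axis = (0.9395, 0.3375, 0.0585), θ = 5π/6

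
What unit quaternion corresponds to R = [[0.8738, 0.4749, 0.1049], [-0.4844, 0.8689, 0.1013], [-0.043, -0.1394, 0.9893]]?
0.9659 - 0.0623i + 0.0383j - 0.2483k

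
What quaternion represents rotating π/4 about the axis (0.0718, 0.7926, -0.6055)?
0.9239 + 0.0275i + 0.3033j - 0.2317k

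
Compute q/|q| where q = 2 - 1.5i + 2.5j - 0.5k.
0.5601 - 0.4201i + 0.7001j - 0.14k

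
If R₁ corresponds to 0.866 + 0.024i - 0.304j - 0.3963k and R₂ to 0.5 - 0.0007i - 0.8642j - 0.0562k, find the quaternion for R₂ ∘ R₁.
0.148 + 0.3368i - 0.902j - 0.2259k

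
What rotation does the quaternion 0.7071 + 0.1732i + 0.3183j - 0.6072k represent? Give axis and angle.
axis = (0.2449, 0.4501, -0.8587), θ = π/2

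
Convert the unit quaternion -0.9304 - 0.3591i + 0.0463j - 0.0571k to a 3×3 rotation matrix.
[[0.9892, -0.1395, -0.0451], [0.073, 0.7356, -0.6735], [0.1272, 0.6629, 0.7378]]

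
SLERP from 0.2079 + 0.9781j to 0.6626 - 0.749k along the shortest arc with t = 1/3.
0.4788 + 0.8062j - 0.3475k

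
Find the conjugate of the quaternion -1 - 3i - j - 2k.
-1 + 3i + j + 2k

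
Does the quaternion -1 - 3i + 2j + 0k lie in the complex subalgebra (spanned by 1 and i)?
No. The quaternion -1 - 3i + 2j has j-coefficient y = 2 and k-coefficient z = 0, not both zero, so it does not lie in the complex subalgebra spanned by 1 and i.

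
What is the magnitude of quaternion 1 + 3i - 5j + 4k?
√51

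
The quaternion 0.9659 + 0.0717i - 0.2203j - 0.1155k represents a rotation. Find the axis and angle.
axis = (0.277, -0.851, -0.4462), θ = π/6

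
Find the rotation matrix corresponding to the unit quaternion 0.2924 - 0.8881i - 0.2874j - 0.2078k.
[[0.7484, 0.632, 0.201], [0.389, -0.6638, 0.6388], [0.5372, -0.3999, -0.7426]]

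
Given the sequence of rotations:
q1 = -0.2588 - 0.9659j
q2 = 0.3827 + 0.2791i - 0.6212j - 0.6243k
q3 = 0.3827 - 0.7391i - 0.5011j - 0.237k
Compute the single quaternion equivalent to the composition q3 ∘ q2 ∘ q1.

q2 · q1 = -0.6991 - 0.6752i - 0.2089j - 0.108k
q3 · q2 · q1 = -0.8969 + 0.2629i + 0.3506j - 0.0596k
-0.8969 + 0.2629i + 0.3506j - 0.0596k


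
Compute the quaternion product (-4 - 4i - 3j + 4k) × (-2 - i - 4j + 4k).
-24 + 16i + 34j - 11k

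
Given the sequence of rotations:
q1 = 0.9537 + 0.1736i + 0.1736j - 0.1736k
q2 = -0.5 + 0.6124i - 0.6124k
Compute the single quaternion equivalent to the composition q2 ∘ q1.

q2 · q1 = -0.6895 + 0.6036i - 0.0868j - 0.3909k
-0.6895 + 0.6036i - 0.0868j - 0.3909k


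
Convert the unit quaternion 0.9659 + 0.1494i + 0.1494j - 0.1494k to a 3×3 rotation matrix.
[[0.9107, 0.3333, 0.244], [-0.244, 0.9107, -0.3333], [-0.3333, 0.244, 0.9107]]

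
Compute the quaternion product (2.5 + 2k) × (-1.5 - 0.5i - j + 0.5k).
-4.75 + 0.75i - 3.5j - 1.75k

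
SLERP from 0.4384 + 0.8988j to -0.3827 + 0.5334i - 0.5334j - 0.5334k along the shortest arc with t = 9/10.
0.4029 - 0.4922i + 0.5943j + 0.4922k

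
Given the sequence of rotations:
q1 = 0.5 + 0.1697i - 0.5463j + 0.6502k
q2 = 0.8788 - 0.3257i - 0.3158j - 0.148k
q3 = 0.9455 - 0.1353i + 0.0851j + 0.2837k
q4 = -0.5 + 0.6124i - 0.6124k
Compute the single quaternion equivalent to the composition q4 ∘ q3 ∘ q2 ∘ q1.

q2 · q1 = 0.4184 - 0.2999i - 0.4513j + 0.7289k
q3 · q2 · q1 = 0.1866 - 0.1501i - 0.3776j + 0.8945k
q4 · q3 · q2 · q1 = 0.5464 - 0.0419i - 0.2671j - 0.7928k
0.5464 - 0.0419i - 0.2671j - 0.7928k


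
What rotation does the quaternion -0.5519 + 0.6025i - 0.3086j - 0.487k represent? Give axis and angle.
axis = (0.7225, -0.3701, -0.584), θ = 247°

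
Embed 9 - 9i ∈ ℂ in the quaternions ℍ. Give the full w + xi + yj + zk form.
9 - 9i + 0j + 0k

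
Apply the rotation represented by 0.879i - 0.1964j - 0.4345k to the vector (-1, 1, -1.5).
(0.255, -0.834, 1.868)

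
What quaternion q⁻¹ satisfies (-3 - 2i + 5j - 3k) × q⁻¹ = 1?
-0.0638 + 0.0426i - 0.1064j + 0.0638k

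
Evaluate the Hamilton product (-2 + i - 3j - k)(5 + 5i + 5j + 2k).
2 - 6i - 32j + 11k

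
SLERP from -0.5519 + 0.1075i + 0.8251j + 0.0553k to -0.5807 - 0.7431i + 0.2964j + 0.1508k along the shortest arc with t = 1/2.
-0.6553 - 0.3678i + 0.6489j + 0.1193k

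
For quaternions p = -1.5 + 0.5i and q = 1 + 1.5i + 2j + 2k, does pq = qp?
No: pq = -2.25 - 1.75i - 4j - 2k ≠ -2.25 - 1.75i - 2j - 4k = qp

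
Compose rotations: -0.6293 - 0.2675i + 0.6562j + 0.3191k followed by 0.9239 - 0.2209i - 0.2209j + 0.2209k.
-0.566 - 0.3236i + 0.7567j - 0.0482k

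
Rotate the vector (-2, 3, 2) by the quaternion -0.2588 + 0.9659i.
(-2, -1.598, -3.232)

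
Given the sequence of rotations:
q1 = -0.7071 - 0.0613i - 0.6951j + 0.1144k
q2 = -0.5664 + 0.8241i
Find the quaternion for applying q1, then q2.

q2 · q1 = 0.451 - 0.548i + 0.2994j - 0.6376k
0.451 - 0.548i + 0.2994j - 0.6376k


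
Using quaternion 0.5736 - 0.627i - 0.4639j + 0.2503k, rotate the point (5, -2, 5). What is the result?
(-2.598, 6.603, 1.911)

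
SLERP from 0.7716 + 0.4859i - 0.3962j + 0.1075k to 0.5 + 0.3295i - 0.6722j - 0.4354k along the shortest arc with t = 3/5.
0.6474 + 0.4169i - 0.5953j - 0.2294k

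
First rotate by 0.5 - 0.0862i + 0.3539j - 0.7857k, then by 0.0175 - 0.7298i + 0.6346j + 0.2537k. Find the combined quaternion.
-0.0794 - 0.9548i - 0.2718j - 0.0905k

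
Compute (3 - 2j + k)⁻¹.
0.2143 + 0.1429j - 0.0714k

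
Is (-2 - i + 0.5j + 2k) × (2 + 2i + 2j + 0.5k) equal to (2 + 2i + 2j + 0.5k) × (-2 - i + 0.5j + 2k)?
No: pq = -4 - 9.75i + 1.5j ≠ -4 - 2.25i - 7.5j + 6k = qp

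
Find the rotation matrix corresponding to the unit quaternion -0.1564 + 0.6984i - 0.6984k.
[[0.0245, -0.2185, -0.9755], [0.2185, -0.9511, 0.2185], [-0.9755, -0.2185, 0.0245]]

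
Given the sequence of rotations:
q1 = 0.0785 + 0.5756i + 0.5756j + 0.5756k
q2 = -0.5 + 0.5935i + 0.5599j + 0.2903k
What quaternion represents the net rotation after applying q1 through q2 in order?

q2 · q1 = -0.8702 - 0.086i - 0.4184j - 0.2457k
-0.8702 - 0.086i - 0.4184j - 0.2457k


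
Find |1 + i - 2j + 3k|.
√15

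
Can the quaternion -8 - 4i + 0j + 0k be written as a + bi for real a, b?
Yes. The quaternion -8 - 4i has j- and k-coefficients y = z = 0, so it lies in the complex subalgebra spanned by 1 and i.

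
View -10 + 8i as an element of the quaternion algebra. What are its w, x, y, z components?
-10 + 8i + 0j + 0k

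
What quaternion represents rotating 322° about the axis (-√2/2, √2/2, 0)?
-0.9455 - 0.2302i + 0.2302j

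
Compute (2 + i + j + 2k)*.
2 - i - j - 2k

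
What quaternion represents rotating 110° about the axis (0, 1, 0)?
0.5736 + 0.8192j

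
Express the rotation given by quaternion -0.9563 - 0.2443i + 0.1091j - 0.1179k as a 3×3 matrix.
[[0.9484, -0.2788, -0.1511], [0.1722, 0.8528, -0.493], [0.2663, 0.4415, 0.8568]]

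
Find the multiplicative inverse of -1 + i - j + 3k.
-0.0833 - 0.0833i + 0.0833j - 0.25k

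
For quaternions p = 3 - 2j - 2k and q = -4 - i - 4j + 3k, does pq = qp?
No: pq = -14 - 17i - 2j + 15k ≠ -14 + 11i - 6j + 19k = qp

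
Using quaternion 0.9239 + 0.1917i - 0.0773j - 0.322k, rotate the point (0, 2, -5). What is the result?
(2.462, 2.96, -3.765)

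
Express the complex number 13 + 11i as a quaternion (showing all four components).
13 + 11i + 0j + 0k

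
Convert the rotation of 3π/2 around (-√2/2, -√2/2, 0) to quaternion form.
-0.7071 - 0.5i - 0.5j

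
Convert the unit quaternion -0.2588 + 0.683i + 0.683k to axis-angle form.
axis = (√2/2, 0, √2/2), θ = 7π/6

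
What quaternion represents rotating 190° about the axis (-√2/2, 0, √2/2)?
-0.0872 - 0.7044i + 0.7044k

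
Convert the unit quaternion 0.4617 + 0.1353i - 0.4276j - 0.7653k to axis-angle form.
axis = (0.1525, -0.4821, -0.8628), θ = 125°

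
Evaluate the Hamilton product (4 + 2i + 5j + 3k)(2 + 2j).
-2 - 2i + 18j + 10k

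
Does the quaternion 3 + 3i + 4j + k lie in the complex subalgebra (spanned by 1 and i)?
No. The quaternion 3 + 3i + 4j + k has j-coefficient y = 4 and k-coefficient z = 1, not both zero, so it does not lie in the complex subalgebra spanned by 1 and i.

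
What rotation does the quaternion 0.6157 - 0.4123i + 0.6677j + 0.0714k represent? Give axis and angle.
axis = (-0.5232, 0.8474, 0.0906), θ = 104°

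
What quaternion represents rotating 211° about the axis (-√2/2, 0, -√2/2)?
-0.2672 - 0.6814i - 0.6814k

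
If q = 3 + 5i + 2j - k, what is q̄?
3 - 5i - 2j + k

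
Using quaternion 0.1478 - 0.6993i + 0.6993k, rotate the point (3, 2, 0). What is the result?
(-0.348, -1.292, -3.348)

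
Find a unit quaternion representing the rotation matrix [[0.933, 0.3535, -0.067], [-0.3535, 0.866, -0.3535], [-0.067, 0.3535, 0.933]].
0.9659 + 0.183i - 0.183k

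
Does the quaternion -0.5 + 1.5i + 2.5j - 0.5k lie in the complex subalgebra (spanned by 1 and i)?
No. The quaternion -0.5 + 1.5i + 2.5j - 0.5k has j-coefficient y = 2.5 and k-coefficient z = -0.5, not both zero, so it does not lie in the complex subalgebra spanned by 1 and i.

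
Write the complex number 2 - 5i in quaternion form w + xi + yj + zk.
2 - 5i + 0j + 0k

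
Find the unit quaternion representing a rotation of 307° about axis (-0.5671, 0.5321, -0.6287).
-0.8949 - 0.253i + 0.2374j - 0.2805k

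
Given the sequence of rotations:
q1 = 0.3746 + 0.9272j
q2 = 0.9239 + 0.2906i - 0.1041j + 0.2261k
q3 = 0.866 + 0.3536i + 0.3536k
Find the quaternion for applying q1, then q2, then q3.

q2 · q1 = 0.4426 - 0.1008i + 0.8176j + 0.3541k
q3 · q2 · q1 = 0.2937 - 0.2199i + 0.5472j + 0.7523k
0.2937 - 0.2199i + 0.5472j + 0.7523k


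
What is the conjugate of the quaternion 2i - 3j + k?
-2i + 3j - k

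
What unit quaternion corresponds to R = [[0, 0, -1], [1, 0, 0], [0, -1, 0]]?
0.5 - 0.5i - 0.5j + 0.5k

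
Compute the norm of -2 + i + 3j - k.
√15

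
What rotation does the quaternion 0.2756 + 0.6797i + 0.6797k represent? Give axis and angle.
axis = (√2/2, 0, √2/2), θ = 148°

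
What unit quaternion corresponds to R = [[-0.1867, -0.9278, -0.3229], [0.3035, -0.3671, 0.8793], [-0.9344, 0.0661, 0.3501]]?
0.4462 - 0.4556i + 0.3426j + 0.6899k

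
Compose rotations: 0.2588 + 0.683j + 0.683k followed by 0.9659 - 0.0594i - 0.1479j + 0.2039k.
0.2117 - 0.2557i + 0.662j + 0.6719k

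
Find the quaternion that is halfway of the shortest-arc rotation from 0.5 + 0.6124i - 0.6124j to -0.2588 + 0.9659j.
0.409 + 0.3301i - 0.8507j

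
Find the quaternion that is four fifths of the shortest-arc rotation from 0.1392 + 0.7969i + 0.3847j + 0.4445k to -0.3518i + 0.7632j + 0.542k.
0.0374 - 0.1017i + 0.7882j + 0.6058k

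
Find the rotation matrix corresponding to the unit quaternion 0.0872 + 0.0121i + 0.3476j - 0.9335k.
[[-0.9845, 0.1712, 0.038], [-0.1544, -0.7431, -0.6511], [-0.0832, -0.6469, 0.7581]]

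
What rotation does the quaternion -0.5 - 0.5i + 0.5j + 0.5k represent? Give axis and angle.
axis = (-√3/3, √3/3, √3/3), θ = 4π/3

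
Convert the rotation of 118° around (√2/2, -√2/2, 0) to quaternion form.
0.515 + 0.6061i - 0.6061j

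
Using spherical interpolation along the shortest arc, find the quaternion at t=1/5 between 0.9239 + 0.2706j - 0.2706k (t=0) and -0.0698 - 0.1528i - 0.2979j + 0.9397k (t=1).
0.8241 + 0.0383i + 0.311j - 0.4719k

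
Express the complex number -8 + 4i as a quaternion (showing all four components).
-8 + 4i + 0j + 0k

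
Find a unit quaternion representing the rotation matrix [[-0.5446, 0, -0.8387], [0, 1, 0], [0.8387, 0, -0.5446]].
-0.4772 + 0.8788j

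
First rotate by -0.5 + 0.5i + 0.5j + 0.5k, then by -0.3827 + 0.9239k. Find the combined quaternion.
-0.2706 - 0.6533i + 0.2706j - 0.6533k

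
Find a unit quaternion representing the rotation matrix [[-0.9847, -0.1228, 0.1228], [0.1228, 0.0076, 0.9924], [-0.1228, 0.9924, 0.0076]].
0.0872 + 0.7044j + 0.7044k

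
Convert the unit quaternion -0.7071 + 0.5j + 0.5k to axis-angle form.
axis = (0, √2/2, √2/2), θ = 3π/2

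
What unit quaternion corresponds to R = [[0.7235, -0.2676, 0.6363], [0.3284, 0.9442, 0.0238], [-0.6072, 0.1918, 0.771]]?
0.9272 + 0.0453i + 0.3353j + 0.1607k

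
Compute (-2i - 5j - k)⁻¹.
0.0667i + 0.1667j + 0.0333k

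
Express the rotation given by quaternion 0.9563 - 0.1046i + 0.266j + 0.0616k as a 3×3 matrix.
[[0.8509, -0.1735, 0.4959], [0.0622, 0.9705, 0.2328], [-0.5216, -0.1673, 0.8366]]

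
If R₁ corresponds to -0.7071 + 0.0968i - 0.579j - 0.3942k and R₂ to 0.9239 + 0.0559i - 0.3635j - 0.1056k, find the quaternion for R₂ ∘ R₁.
-0.9108 + 0.1321i - 0.2661j - 0.2867k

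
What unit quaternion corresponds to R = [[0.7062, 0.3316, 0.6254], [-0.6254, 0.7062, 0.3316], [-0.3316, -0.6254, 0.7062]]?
0.883 - 0.271i + 0.271j - 0.271k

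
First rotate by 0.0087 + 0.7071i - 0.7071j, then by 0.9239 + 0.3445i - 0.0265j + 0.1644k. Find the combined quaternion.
-0.2543 + 0.7725i - 0.5373j - 0.2234k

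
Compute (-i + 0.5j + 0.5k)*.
i - 0.5j - 0.5k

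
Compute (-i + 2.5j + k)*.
i - 2.5j - k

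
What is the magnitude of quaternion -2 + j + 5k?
√30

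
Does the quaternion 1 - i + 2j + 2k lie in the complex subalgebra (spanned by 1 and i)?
No. The quaternion 1 - i + 2j + 2k has j-coefficient y = 2 and k-coefficient z = 2, not both zero, so it does not lie in the complex subalgebra spanned by 1 and i.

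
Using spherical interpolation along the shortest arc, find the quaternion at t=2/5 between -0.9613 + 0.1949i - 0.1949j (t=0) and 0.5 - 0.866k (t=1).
-0.8926 + 0.133i - 0.133j + 0.4097k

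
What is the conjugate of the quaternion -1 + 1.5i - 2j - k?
-1 - 1.5i + 2j + k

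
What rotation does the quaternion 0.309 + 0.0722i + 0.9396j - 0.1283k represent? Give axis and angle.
axis = (0.0759, 0.9879, -0.1349), θ = 144°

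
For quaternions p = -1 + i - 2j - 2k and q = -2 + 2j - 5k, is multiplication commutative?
No: pq = -4 + 12i + 7j + 11k ≠ -4 - 16i - 3j + 7k = qp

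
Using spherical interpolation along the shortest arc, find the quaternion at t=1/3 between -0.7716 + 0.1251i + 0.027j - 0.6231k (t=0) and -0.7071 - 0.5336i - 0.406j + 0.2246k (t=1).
-0.8995 - 0.1291i - 0.1512j - 0.389k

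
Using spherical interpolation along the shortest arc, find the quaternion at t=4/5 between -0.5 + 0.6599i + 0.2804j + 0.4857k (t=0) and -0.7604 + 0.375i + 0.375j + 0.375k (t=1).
-0.7175 + 0.4388i + 0.3608j + 0.403k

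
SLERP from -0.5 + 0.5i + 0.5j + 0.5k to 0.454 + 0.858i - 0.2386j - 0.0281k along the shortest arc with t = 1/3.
-0.2037 + 0.835i + 0.3073j + 0.4086k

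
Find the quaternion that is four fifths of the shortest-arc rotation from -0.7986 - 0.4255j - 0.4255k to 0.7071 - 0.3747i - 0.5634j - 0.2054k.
-0.853 + 0.3374i + 0.3921j + 0.0697k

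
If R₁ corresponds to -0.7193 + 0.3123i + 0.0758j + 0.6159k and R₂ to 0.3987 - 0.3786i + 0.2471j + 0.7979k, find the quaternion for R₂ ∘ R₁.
-0.6787 + 0.4885i + 0.3348j - 0.4342k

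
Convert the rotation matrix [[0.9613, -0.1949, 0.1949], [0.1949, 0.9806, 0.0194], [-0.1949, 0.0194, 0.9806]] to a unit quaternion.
0.9903 + 0.0984j + 0.0984k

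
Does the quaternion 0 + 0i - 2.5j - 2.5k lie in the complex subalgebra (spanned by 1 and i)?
No. The quaternion -2.5j - 2.5k has j-coefficient y = -2.5 and k-coefficient z = -2.5, not both zero, so it does not lie in the complex subalgebra spanned by 1 and i.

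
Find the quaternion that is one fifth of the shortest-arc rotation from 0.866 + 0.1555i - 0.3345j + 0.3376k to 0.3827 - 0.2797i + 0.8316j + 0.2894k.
0.9132 + 0.0629i - 0.0686j + 0.3967k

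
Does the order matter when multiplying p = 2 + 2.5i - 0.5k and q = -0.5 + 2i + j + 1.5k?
Yes: pq = -5.25 + 3.25i - 2.75j + 5.75k ≠ -5.25 + 2.25i + 6.75j + 0.75k = qp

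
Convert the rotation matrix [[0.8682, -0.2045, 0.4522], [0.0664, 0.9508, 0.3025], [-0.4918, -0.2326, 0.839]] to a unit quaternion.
0.9563 - 0.1399i + 0.2468j + 0.0708k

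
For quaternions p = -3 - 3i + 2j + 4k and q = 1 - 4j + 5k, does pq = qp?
No: pq = -15 + 23i + 29j + k ≠ -15 - 29i - j - 23k = qp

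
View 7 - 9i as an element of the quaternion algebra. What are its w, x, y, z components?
7 - 9i + 0j + 0k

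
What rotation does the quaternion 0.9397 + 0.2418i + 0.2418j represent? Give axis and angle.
axis = (√2/2, √2/2, 0), θ = 40°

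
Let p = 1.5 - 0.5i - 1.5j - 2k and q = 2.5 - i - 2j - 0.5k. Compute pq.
-0.75 - 6i - 5j - 6.25k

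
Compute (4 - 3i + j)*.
4 + 3i - j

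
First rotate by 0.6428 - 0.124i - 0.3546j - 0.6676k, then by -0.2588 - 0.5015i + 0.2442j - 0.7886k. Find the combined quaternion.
-0.6684 - 0.7329i + 0.0117j - 0.126k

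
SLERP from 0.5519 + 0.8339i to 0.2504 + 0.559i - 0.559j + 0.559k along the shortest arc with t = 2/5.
0.4772 + 0.8027i - 0.2529j + 0.2529k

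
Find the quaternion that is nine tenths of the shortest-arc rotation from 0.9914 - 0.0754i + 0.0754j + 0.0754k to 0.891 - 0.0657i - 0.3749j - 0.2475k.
0.9151 - 0.0677i - 0.333j - 0.2171k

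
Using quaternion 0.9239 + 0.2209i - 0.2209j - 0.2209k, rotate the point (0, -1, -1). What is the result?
(0.195, -0.494, -1.311)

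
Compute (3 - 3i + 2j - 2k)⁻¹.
0.1154 + 0.1154i - 0.0769j + 0.0769k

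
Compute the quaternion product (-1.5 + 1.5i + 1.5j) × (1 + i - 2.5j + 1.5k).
0.75 + 2.25i + 3j - 7.5k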